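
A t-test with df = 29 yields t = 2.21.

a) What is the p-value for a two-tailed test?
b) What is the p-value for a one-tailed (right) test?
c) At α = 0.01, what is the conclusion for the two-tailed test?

Answer: a) 0.0352, b) 0.0176, c) fail to reject H₀

Derivation:
Using t-distribution with df = 29:
a) Two-tailed: p = 2×P(T > 2.21) = 0.0352
b) One-tailed: p = P(T > 2.21) = 0.0176
c) 0.0352 ≥ 0.01, fail to reject H₀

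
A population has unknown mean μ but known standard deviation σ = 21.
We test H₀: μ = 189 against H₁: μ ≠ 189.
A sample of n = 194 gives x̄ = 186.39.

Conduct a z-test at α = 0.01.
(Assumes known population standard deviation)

Answer: z = -1.7311, fail to reject H₀

Derivation:
Standard error: SE = σ/√n = 21/√194 = 1.5077
z-statistic: z = (x̄ - μ₀)/SE = (186.39 - 189)/1.5077 = -1.7311
Critical value: ±2.576
p-value = 0.0834
Decision: fail to reject H₀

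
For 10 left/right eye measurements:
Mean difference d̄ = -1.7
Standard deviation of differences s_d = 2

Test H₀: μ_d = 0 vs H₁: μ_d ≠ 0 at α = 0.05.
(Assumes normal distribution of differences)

Answer: t = -2.6877, reject H₀

Derivation:
df = n - 1 = 9
SE = s_d/√n = 2/√10 = 0.6325
t = d̄/SE = -1.7/0.6325 = -2.6877
Critical value: t_{0.025,9} = ±2.262
p-value ≈ 0.0249
Decision: reject H₀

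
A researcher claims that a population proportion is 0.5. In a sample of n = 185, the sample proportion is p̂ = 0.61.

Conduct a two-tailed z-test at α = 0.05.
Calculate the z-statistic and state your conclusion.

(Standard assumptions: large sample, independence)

H₀: p = 0.5, H₁: p ≠ 0.5
Standard error: SE = √(p₀(1-p₀)/n) = √(0.5×0.5/185) = 0.036761
z-statistic: z = (p̂ - p₀)/SE = (0.61 - 0.5)/0.036761 = 2.9923
Critical value: z_0.025 = ±1.960
p-value = 0.0028
Decision: reject H₀ at α = 0.05

Answer: z = 2.9923, reject H₀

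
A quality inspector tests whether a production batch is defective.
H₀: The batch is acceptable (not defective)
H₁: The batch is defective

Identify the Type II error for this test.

Type I error (α): Rejecting H₀ when H₀ is true
Type II error (β): Failing to reject H₀ when H₁ is true

Answer: Shipping a defective batch to customers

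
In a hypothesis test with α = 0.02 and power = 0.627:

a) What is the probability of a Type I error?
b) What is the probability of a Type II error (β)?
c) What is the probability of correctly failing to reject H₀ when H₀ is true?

Answer: a) 0.02, b) 0.373, c) 0.98

Derivation:
a) Type I error probability = α = 0.02
b) Power = P(reject H₀ | H₁ true) = 1 - β = 0.627, so Type II error probability = β = 1 - Power = 0.373
c) P(fail to reject H₀ | H₀ true) = 1 - α = 0.98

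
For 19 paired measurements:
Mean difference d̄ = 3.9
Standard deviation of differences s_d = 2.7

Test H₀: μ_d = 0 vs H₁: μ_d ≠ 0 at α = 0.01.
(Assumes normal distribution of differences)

df = n - 1 = 18
SE = s_d/√n = 2.7/√19 = 0.6194
t = d̄/SE = 3.9/0.6194 = 6.2964
Critical value: t_{0.005,18} = ±2.878
p-value < 0.0001
Decision: reject H₀

Answer: t = 6.2964, reject H₀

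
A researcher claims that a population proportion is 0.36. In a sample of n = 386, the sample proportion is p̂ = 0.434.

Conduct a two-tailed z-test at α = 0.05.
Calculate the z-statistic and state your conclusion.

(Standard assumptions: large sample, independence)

H₀: p = 0.36, H₁: p ≠ 0.36
Standard error: SE = √(p₀(1-p₀)/n) = √(0.36×0.64/386) = 0.024431
z-statistic: z = (p̂ - p₀)/SE = (0.434 - 0.36)/0.024431 = 3.0289
Critical value: z_0.025 = ±1.960
p-value = 0.0025
Decision: reject H₀ at α = 0.05

Answer: z = 3.0289, reject H₀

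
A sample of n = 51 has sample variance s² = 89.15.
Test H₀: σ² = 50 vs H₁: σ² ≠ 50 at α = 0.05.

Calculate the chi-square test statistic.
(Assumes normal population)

Answer: χ² = 89.1500, reject H₀

Derivation:
df = n - 1 = 50
χ² = (n-1)s²/σ₀² = 50×89.15/50 = 89.1500
Critical values: χ²_{0.975,50} = 32.357, χ²_{0.025,50} = 71.420
Rejection region: χ² < 32.357 or χ² > 71.420
Decision: reject H₀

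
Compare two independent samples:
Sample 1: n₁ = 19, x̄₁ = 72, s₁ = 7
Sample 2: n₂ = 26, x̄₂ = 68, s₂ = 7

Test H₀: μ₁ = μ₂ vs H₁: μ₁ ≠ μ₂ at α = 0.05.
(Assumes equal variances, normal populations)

Pooled variance: s²_p = [18×7² + 25×7²]/(43) = 49.0000
s_p = 7.0000
SE = s_p×√(1/n₁ + 1/n₂) = 7.0000×√(1/19 + 1/26) = 2.1127
t = (x̄₁ - x̄₂)/SE = (72 - 68)/2.1127 = 1.8933
df = 43, t-critical = ±2.017
Decision: fail to reject H₀

Answer: t = 1.8933, fail to reject H₀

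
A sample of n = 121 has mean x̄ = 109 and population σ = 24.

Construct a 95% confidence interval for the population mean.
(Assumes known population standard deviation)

Confidence level: 95%, α = 0.05
z_0.025 = 1.960
SE = σ/√n = 24/√121 = 2.1818
Margin of error = 1.960 × 2.1818 = 4.2763
CI: x̄ ± margin = 109 ± 4.2763
CI: (104.7237, 113.2763)

Answer: (104.7237, 113.2763)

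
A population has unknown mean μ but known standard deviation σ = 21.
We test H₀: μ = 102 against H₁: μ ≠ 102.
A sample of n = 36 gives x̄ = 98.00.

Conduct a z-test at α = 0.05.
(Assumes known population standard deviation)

Standard error: SE = σ/√n = 21/√36 = 3.5000
z-statistic: z = (x̄ - μ₀)/SE = (98.00 - 102)/3.5000 = -1.1429
Critical value: ±1.960
p-value = 0.2531
Decision: fail to reject H₀

Answer: z = -1.1429, fail to reject H₀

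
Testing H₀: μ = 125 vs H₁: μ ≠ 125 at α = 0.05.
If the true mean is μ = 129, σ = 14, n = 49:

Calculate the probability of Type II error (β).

Answer: β ≈ 0.4840

Derivation:
SE = σ/√n = 14/√49 = 2.0000
Critical values: μ₀ ± z_0.025×SE = 125 ± 1.960×2.0000
Acceptance region: (121.0800, 128.9200)
Under H₁ (μ = 129): z_high = (128.9200 - 129)/2.0000 = -0.0400, z_low = (121.0800 - 129)/2.0000 = -3.9600
β = P(not reject | H₁) = Φ(-0.0400) - Φ(-3.9600) ≈ 0.4840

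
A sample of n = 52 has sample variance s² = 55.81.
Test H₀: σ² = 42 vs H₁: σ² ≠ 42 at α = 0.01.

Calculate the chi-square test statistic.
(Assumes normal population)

df = n - 1 = 51
χ² = (n-1)s²/σ₀² = 51×55.81/42 = 67.7693
Critical values: χ²_{0.995,51} = 28.735, χ²_{0.005,51} = 80.747
Rejection region: χ² < 28.735 or χ² > 80.747
Decision: fail to reject H₀

Answer: χ² = 67.7693, fail to reject H₀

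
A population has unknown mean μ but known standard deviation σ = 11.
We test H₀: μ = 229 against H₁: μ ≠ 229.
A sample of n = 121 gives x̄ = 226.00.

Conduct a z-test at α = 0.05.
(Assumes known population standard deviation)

Answer: z = -3.0000, reject H₀

Derivation:
Standard error: SE = σ/√n = 11/√121 = 1.0000
z-statistic: z = (x̄ - μ₀)/SE = (226.00 - 229)/1.0000 = -3.0000
Critical value: ±1.960
p-value = 0.0027
Decision: reject H₀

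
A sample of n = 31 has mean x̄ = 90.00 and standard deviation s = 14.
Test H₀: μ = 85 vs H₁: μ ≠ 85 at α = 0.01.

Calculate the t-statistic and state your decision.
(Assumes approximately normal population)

df = n - 1 = 30
SE = s/√n = 14/√31 = 2.5145
t = (x̄ - μ₀)/SE = (90.00 - 85)/2.5145 = 1.9885
Critical value: t_{0.005,30} = ±2.750
p-value ≈ 0.0559
Decision: fail to reject H₀

Answer: t = 1.9885, fail to reject H₀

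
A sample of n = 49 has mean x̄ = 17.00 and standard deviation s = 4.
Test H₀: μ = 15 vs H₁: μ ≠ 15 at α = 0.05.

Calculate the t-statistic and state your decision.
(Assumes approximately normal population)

df = n - 1 = 48
SE = s/√n = 4/√49 = 0.5714
t = (x̄ - μ₀)/SE = (17.00 - 15)/0.5714 = 3.5002
Critical value: t_{0.025,48} = ±2.011
p-value ≈ 0.0010
Decision: reject H₀

Answer: t = 3.5002, reject H₀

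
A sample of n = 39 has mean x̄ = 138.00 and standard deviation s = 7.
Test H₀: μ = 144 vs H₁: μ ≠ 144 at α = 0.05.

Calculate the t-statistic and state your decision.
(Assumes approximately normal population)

df = n - 1 = 38
SE = s/√n = 7/√39 = 1.1209
t = (x̄ - μ₀)/SE = (138.00 - 144)/1.1209 = -5.3528
Critical value: t_{0.025,38} = ±2.024
p-value < 0.0001
Decision: reject H₀

Answer: t = -5.3528, reject H₀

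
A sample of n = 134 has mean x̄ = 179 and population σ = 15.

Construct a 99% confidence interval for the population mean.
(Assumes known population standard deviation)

Answer: (175.6620, 182.3380)

Derivation:
Confidence level: 99%, α = 0.01
z_0.005 = 2.576
SE = σ/√n = 15/√134 = 1.2958
Margin of error = 2.576 × 1.2958 = 3.3380
CI: x̄ ± margin = 179 ± 3.3380
CI: (175.6620, 182.3380)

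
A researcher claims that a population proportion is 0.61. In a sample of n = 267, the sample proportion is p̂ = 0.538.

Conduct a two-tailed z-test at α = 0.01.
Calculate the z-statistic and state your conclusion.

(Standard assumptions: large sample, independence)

Answer: z = -2.4121, fail to reject H₀

Derivation:
H₀: p = 0.61, H₁: p ≠ 0.61
Standard error: SE = √(p₀(1-p₀)/n) = √(0.61×0.39/267) = 0.029850
z-statistic: z = (p̂ - p₀)/SE = (0.538 - 0.61)/0.029850 = -2.4121
Critical value: z_0.005 = ±2.576
p-value = 0.0159
Decision: fail to reject H₀ at α = 0.01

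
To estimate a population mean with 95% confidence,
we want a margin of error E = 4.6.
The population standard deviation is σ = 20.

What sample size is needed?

z_0.025 = 1.960
n = (z×σ/E)² = (1.960×20/4.6)²
n = 72.6200
Round up: n = 73

Answer: n = 73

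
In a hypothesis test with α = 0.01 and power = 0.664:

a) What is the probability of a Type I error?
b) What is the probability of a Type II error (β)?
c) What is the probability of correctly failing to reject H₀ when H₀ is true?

a) Type I error probability = α = 0.01
b) Power = P(reject H₀ | H₁ true) = 1 - β = 0.664, so Type II error probability = β = 1 - Power = 0.336
c) P(fail to reject H₀ | H₀ true) = 1 - α = 0.99

Answer: a) 0.01, b) 0.336, c) 0.99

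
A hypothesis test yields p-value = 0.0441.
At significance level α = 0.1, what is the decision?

Answer: reject H₀

Derivation:
Compare p-value to α:
0.0441 < 0.1
Decision: reject H₀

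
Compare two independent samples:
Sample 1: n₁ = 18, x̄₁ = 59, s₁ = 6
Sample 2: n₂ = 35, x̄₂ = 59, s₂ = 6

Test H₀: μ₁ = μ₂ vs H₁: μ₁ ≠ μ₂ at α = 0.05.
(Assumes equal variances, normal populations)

Pooled variance: s²_p = [17×6² + 34×6²]/(51) = 36.0000
s_p = 6.0000
SE = s_p×√(1/n₁ + 1/n₂) = 6.0000×√(1/18 + 1/35) = 1.7403
t = (x̄₁ - x̄₂)/SE = (59 - 59)/1.7403 = 0.0000
df = 51, t-critical = ±2.008
Decision: fail to reject H₀

Answer: t = 0.0000, fail to reject H₀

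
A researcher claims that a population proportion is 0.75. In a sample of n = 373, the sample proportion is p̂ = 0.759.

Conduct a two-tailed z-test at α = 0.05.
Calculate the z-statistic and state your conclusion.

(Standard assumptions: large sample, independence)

Answer: z = 0.4014, fail to reject H₀

Derivation:
H₀: p = 0.75, H₁: p ≠ 0.75
Standard error: SE = √(p₀(1-p₀)/n) = √(0.75×0.25/373) = 0.022421
z-statistic: z = (p̂ - p₀)/SE = (0.759 - 0.75)/0.022421 = 0.4014
Critical value: z_0.025 = ±1.960
p-value = 0.6881
Decision: fail to reject H₀ at α = 0.05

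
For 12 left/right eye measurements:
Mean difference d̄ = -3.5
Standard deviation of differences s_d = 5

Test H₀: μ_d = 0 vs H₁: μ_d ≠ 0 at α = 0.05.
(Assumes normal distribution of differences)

df = n - 1 = 11
SE = s_d/√n = 5/√12 = 1.4434
t = d̄/SE = -3.5/1.4434 = -2.4248
Critical value: t_{0.025,11} = ±2.201
p-value ≈ 0.0337
Decision: reject H₀

Answer: t = -2.4248, reject H₀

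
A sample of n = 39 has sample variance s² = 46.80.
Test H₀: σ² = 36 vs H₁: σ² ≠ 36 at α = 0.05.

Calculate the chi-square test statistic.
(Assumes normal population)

df = n - 1 = 38
χ² = (n-1)s²/σ₀² = 38×46.80/36 = 49.4000
Critical values: χ²_{0.975,38} = 22.878, χ²_{0.025,38} = 56.896
Rejection region: χ² < 22.878 or χ² > 56.896
Decision: fail to reject H₀

Answer: χ² = 49.4000, fail to reject H₀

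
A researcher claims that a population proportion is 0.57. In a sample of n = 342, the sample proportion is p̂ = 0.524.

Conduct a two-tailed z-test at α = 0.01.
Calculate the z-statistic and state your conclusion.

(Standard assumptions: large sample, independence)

Answer: z = -1.7183, fail to reject H₀

Derivation:
H₀: p = 0.57, H₁: p ≠ 0.57
Standard error: SE = √(p₀(1-p₀)/n) = √(0.57×0.43/342) = 0.026771
z-statistic: z = (p̂ - p₀)/SE = (0.524 - 0.57)/0.026771 = -1.7183
Critical value: z_0.005 = ±2.576
p-value = 0.0857
Decision: fail to reject H₀ at α = 0.01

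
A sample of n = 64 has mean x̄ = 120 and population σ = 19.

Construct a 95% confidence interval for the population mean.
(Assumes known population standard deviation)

Confidence level: 95%, α = 0.05
z_0.025 = 1.960
SE = σ/√n = 19/√64 = 2.3750
Margin of error = 1.960 × 2.3750 = 4.6550
CI: x̄ ± margin = 120 ± 4.6550
CI: (115.3450, 124.6550)

Answer: (115.3450, 124.6550)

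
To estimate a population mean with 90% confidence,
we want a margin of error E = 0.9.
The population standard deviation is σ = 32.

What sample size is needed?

Answer: n = 3421

Derivation:
z_0.05 = 1.645
n = (z×σ/E)² = (1.645×32/0.9)²
n = 3420.9501
Round up: n = 3421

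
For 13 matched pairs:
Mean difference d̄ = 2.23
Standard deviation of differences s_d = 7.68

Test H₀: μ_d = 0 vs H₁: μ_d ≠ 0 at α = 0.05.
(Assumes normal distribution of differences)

Answer: t = 1.0469, fail to reject H₀

Derivation:
df = n - 1 = 12
SE = s_d/√n = 7.68/√13 = 2.1300
t = d̄/SE = 2.23/2.1300 = 1.0469
Critical value: t_{0.025,12} = ±2.179
p-value ≈ 0.3158
Decision: fail to reject H₀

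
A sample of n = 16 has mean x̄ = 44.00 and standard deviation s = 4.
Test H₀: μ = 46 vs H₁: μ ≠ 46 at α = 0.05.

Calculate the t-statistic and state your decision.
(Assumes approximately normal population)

df = n - 1 = 15
SE = s/√n = 4/√16 = 1.0000
t = (x̄ - μ₀)/SE = (44.00 - 46)/1.0000 = -2.0000
Critical value: t_{0.025,15} = ±2.131
p-value ≈ 0.0639
Decision: fail to reject H₀

Answer: t = -2.0000, fail to reject H₀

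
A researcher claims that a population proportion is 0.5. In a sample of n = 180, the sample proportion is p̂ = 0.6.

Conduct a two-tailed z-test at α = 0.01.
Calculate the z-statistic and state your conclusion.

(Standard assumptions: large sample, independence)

Answer: z = 2.6833, reject H₀

Derivation:
H₀: p = 0.5, H₁: p ≠ 0.5
Standard error: SE = √(p₀(1-p₀)/n) = √(0.5×0.5/180) = 0.037268
z-statistic: z = (p̂ - p₀)/SE = (0.6 - 0.5)/0.037268 = 2.6833
Critical value: z_0.005 = ±2.576
p-value = 0.0073
Decision: reject H₀ at α = 0.01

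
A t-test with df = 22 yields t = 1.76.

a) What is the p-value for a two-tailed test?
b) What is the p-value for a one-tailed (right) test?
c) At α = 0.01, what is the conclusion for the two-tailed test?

Answer: a) 0.0923, b) 0.0462, c) fail to reject H₀

Derivation:
Using t-distribution with df = 22:
a) Two-tailed: p = 2×P(T > 1.76) = 0.0923
b) One-tailed: p = P(T > 1.76) = 0.0462
c) 0.0923 ≥ 0.01, fail to reject H₀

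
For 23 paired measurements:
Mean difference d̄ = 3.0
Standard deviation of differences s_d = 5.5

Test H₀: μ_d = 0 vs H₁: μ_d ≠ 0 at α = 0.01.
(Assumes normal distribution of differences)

df = n - 1 = 22
SE = s_d/√n = 5.5/√23 = 1.1468
t = d̄/SE = 3.0/1.1468 = 2.6160
Critical value: t_{0.005,22} = ±2.819
p-value ≈ 0.0158
Decision: fail to reject H₀

Answer: t = 2.6160, fail to reject H₀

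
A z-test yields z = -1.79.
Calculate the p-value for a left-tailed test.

Answer: p-value ≈ 0.0367

Derivation:
For z = -1.79:
p = P(Z < -1.79) = Φ(-1.79) = 0.0367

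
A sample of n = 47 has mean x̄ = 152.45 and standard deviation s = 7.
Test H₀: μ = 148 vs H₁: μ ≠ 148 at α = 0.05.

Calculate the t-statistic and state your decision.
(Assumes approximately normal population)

df = n - 1 = 46
SE = s/√n = 7/√47 = 1.0211
t = (x̄ - μ₀)/SE = (152.45 - 148)/1.0211 = 4.3580
Critical value: t_{0.025,46} = ±2.013
p-value ≈ 0.0001
Decision: reject H₀

Answer: t = 4.3580, reject H₀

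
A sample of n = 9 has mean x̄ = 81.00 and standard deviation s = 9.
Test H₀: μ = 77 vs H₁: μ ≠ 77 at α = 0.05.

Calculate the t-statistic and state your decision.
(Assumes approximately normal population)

df = n - 1 = 8
SE = s/√n = 9/√9 = 3.0000
t = (x̄ - μ₀)/SE = (81.00 - 77)/3.0000 = 1.3333
Critical value: t_{0.025,8} = ±2.306
p-value ≈ 0.2191
Decision: fail to reject H₀

Answer: t = 1.3333, fail to reject H₀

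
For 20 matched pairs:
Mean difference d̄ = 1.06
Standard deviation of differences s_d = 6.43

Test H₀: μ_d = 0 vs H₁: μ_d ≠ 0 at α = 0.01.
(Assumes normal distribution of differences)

Answer: t = 0.7372, fail to reject H₀

Derivation:
df = n - 1 = 19
SE = s_d/√n = 6.43/√20 = 1.4378
t = d̄/SE = 1.06/1.4378 = 0.7372
Critical value: t_{0.005,19} = ±2.861
p-value ≈ 0.4700
Decision: fail to reject H₀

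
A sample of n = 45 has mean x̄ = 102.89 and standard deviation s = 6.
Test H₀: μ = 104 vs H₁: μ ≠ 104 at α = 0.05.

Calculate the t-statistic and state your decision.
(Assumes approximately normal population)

df = n - 1 = 44
SE = s/√n = 6/√45 = 0.8944
t = (x̄ - μ₀)/SE = (102.89 - 104)/0.8944 = -1.2411
Critical value: t_{0.025,44} = ±2.015
p-value ≈ 0.2211
Decision: fail to reject H₀

Answer: t = -1.2411, fail to reject H₀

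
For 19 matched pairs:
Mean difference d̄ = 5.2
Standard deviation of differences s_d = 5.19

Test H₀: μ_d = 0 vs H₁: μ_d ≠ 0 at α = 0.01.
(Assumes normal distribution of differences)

Answer: t = 4.3672, reject H₀

Derivation:
df = n - 1 = 18
SE = s_d/√n = 5.19/√19 = 1.1907
t = d̄/SE = 5.2/1.1907 = 4.3672
Critical value: t_{0.005,18} = ±2.878
p-value ≈ 0.0004
Decision: reject H₀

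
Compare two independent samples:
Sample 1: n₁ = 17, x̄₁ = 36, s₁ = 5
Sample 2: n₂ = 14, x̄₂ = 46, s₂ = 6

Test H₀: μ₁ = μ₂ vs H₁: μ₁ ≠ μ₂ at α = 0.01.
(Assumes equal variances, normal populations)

Answer: t = -5.0646, reject H₀

Derivation:
Pooled variance: s²_p = [16×5² + 13×6²]/(29) = 29.9310
s_p = 5.4709
SE = s_p×√(1/n₁ + 1/n₂) = 5.4709×√(1/17 + 1/14) = 1.9745
t = (x̄₁ - x̄₂)/SE = (36 - 46)/1.9745 = -5.0646
df = 29, t-critical = ±2.756
Decision: reject H₀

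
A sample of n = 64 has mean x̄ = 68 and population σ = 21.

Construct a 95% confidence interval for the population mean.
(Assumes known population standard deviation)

Confidence level: 95%, α = 0.05
z_0.025 = 1.960
SE = σ/√n = 21/√64 = 2.6250
Margin of error = 1.960 × 2.6250 = 5.1450
CI: x̄ ± margin = 68 ± 5.1450
CI: (62.8550, 73.1450)

Answer: (62.8550, 73.1450)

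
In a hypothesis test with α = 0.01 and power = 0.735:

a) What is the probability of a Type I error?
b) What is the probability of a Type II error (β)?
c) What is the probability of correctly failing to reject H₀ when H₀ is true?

a) Type I error probability = α = 0.01
b) Power = P(reject H₀ | H₁ true) = 1 - β = 0.735, so Type II error probability = β = 1 - Power = 0.265
c) P(fail to reject H₀ | H₀ true) = 1 - α = 0.99

Answer: a) 0.01, b) 0.265, c) 0.99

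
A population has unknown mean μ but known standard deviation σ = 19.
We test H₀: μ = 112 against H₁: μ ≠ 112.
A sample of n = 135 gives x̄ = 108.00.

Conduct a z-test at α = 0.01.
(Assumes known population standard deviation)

Answer: z = -2.4460, fail to reject H₀

Derivation:
Standard error: SE = σ/√n = 19/√135 = 1.6353
z-statistic: z = (x̄ - μ₀)/SE = (108.00 - 112)/1.6353 = -2.4460
Critical value: ±2.576
p-value = 0.0144
Decision: fail to reject H₀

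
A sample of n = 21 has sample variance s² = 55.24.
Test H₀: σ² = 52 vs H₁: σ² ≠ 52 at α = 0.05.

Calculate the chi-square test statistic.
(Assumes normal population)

Answer: χ² = 21.2462, fail to reject H₀

Derivation:
df = n - 1 = 20
χ² = (n-1)s²/σ₀² = 20×55.24/52 = 21.2462
Critical values: χ²_{0.975,20} = 9.591, χ²_{0.025,20} = 34.170
Rejection region: χ² < 9.591 or χ² > 34.170
Decision: fail to reject H₀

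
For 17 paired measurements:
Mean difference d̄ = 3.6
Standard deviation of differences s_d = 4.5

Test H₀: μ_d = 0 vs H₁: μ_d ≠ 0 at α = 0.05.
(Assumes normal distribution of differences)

Answer: t = 3.2985, reject H₀

Derivation:
df = n - 1 = 16
SE = s_d/√n = 4.5/√17 = 1.0914
t = d̄/SE = 3.6/1.0914 = 3.2985
Critical value: t_{0.025,16} = ±2.120
p-value ≈ 0.0045
Decision: reject H₀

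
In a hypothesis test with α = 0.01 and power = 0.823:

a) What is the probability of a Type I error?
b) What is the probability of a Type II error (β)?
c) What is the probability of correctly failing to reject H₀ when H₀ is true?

a) Type I error probability = α = 0.01
b) Power = P(reject H₀ | H₁ true) = 1 - β = 0.823, so Type II error probability = β = 1 - Power = 0.177
c) P(fail to reject H₀ | H₀ true) = 1 - α = 0.99

Answer: a) 0.01, b) 0.177, c) 0.99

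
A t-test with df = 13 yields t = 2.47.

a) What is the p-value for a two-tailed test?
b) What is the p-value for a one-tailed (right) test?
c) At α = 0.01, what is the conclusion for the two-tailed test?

Answer: a) 0.0281, b) 0.0141, c) fail to reject H₀

Derivation:
Using t-distribution with df = 13:
a) Two-tailed: p = 2×P(T > 2.47) = 0.0281
b) One-tailed: p = P(T > 2.47) = 0.0141
c) 0.0281 ≥ 0.01, fail to reject H₀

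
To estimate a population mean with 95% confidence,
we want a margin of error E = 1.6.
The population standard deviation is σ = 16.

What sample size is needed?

z_0.025 = 1.960
n = (z×σ/E)² = (1.960×16/1.6)²
n = 384.1600
Round up: n = 385

Answer: n = 385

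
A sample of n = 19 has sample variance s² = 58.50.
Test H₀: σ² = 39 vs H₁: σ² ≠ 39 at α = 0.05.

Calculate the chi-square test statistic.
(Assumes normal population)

df = n - 1 = 18
χ² = (n-1)s²/σ₀² = 18×58.50/39 = 27.0000
Critical values: χ²_{0.975,18} = 8.231, χ²_{0.025,18} = 31.526
Rejection region: χ² < 8.231 or χ² > 31.526
Decision: fail to reject H₀

Answer: χ² = 27.0000, fail to reject H₀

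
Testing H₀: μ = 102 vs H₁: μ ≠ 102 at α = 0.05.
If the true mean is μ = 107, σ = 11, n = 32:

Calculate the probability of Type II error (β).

Answer: β ≈ 0.2705

Derivation:
SE = σ/√n = 11/√32 = 1.9445
Critical values: μ₀ ± z_0.025×SE = 102 ± 1.960×1.9445
Acceptance region: (98.1888, 105.8112)
Under H₁ (μ = 107): z_high = (105.8112 - 107)/1.9445 = -0.6114, z_low = (98.1888 - 107)/1.9445 = -4.5313
β = P(not reject | H₁) = Φ(-0.6114) - Φ(-4.5313) ≈ 0.2705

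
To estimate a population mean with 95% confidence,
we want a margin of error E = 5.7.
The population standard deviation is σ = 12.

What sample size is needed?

Answer: n = 18

Derivation:
z_0.025 = 1.960
n = (z×σ/E)² = (1.960×12/5.7)²
n = 17.0265
Round up: n = 18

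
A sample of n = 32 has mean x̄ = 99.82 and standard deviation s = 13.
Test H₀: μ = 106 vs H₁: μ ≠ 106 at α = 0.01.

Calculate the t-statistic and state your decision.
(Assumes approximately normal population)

Answer: t = -2.6892, fail to reject H₀

Derivation:
df = n - 1 = 31
SE = s/√n = 13/√32 = 2.2981
t = (x̄ - μ₀)/SE = (99.82 - 106)/2.2981 = -2.6892
Critical value: t_{0.005,31} = ±2.744
p-value ≈ 0.0114
Decision: fail to reject H₀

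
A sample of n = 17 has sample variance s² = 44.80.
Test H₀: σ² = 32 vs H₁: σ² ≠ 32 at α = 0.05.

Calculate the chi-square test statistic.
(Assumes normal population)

Answer: χ² = 22.4000, fail to reject H₀

Derivation:
df = n - 1 = 16
χ² = (n-1)s²/σ₀² = 16×44.80/32 = 22.4000
Critical values: χ²_{0.975,16} = 6.908, χ²_{0.025,16} = 28.845
Rejection region: χ² < 6.908 or χ² > 28.845
Decision: fail to reject H₀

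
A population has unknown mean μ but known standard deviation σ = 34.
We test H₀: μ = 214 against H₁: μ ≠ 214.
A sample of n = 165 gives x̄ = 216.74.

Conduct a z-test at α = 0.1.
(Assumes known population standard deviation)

Standard error: SE = σ/√n = 34/√165 = 2.6469
z-statistic: z = (x̄ - μ₀)/SE = (216.74 - 214)/2.6469 = 1.0352
Critical value: ±1.645
p-value = 0.3006
Decision: fail to reject H₀

Answer: z = 1.0352, fail to reject H₀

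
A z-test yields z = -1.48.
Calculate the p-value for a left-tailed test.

For z = -1.48:
p = P(Z < -1.48) = Φ(-1.48) = 0.0694

Answer: p-value ≈ 0.0694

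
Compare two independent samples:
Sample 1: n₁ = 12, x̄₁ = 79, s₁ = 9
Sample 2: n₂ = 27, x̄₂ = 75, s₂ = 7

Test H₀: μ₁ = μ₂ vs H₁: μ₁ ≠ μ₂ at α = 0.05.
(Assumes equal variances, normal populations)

Answer: t = 1.5072, fail to reject H₀

Derivation:
Pooled variance: s²_p = [11×9² + 26×7²]/(37) = 58.5135
s_p = 7.6494
SE = s_p×√(1/n₁ + 1/n₂) = 7.6494×√(1/12 + 1/27) = 2.6539
t = (x̄₁ - x̄₂)/SE = (79 - 75)/2.6539 = 1.5072
df = 37, t-critical = ±2.026
Decision: fail to reject H₀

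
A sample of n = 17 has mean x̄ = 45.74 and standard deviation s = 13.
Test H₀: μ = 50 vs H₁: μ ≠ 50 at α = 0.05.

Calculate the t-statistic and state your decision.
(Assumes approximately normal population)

Answer: t = -1.3511, fail to reject H₀

Derivation:
df = n - 1 = 16
SE = s/√n = 13/√17 = 3.1530
t = (x̄ - μ₀)/SE = (45.74 - 50)/3.1530 = -1.3511
Critical value: t_{0.025,16} = ±2.120
p-value ≈ 0.1955
Decision: fail to reject H₀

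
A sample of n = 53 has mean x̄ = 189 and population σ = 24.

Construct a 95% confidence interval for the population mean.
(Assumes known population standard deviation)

Answer: (182.5385, 195.4615)

Derivation:
Confidence level: 95%, α = 0.05
z_0.025 = 1.960
SE = σ/√n = 24/√53 = 3.2967
Margin of error = 1.960 × 3.2967 = 6.4615
CI: x̄ ± margin = 189 ± 6.4615
CI: (182.5385, 195.4615)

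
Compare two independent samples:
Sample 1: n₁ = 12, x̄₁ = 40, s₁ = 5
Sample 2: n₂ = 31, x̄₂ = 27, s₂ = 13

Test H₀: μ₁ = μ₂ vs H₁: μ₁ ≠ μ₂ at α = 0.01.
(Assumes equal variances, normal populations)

Pooled variance: s²_p = [11×5² + 30×13²]/(41) = 130.3659
s_p = 11.4178
SE = s_p×√(1/n₁ + 1/n₂) = 11.4178×√(1/12 + 1/31) = 3.8819
t = (x̄₁ - x̄₂)/SE = (40 - 27)/3.8819 = 3.3489
df = 41, t-critical = ±2.701
Decision: reject H₀

Answer: t = 3.3489, reject H₀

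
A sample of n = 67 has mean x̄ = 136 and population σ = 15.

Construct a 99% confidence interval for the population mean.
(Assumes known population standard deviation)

Answer: (131.2795, 140.7205)

Derivation:
Confidence level: 99%, α = 0.01
z_0.005 = 2.576
SE = σ/√n = 15/√67 = 1.8325
Margin of error = 2.576 × 1.8325 = 4.7205
CI: x̄ ± margin = 136 ± 4.7205
CI: (131.2795, 140.7205)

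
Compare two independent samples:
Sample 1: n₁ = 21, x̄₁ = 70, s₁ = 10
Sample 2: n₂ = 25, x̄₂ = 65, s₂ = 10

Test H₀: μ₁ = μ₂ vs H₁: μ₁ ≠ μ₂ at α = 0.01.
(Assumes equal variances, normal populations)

Answer: t = 1.6891, fail to reject H₀

Derivation:
Pooled variance: s²_p = [20×10² + 24×10²]/(44) = 100.0000
s_p = 10.0000
SE = s_p×√(1/n₁ + 1/n₂) = 10.0000×√(1/21 + 1/25) = 2.9601
t = (x̄₁ - x̄₂)/SE = (70 - 65)/2.9601 = 1.6891
df = 44, t-critical = ±2.692
Decision: fail to reject H₀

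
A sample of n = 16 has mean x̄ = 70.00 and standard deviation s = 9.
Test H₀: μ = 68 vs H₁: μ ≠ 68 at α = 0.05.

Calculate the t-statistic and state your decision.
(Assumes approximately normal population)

df = n - 1 = 15
SE = s/√n = 9/√16 = 2.2500
t = (x̄ - μ₀)/SE = (70.00 - 68)/2.2500 = 0.8889
Critical value: t_{0.025,15} = ±2.131
p-value ≈ 0.3881
Decision: fail to reject H₀

Answer: t = 0.8889, fail to reject H₀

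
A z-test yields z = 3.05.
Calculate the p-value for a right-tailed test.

For z = 3.05:
p = P(Z > 3.05) = 1 - Φ(3.05) = 0.0011

Answer: p-value ≈ 0.0011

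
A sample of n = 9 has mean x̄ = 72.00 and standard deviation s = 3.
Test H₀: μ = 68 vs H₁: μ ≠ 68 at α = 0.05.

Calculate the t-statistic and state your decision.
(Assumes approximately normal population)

df = n - 1 = 8
SE = s/√n = 3/√9 = 1.0000
t = (x̄ - μ₀)/SE = (72.00 - 68)/1.0000 = 4.0000
Critical value: t_{0.025,8} = ±2.306
p-value ≈ 0.0039
Decision: reject H₀

Answer: t = 4.0000, reject H₀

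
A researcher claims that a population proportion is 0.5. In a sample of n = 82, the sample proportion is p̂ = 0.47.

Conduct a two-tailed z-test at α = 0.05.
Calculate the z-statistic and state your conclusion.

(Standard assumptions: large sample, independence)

Answer: z = -0.5433, fail to reject H₀

Derivation:
H₀: p = 0.5, H₁: p ≠ 0.5
Standard error: SE = √(p₀(1-p₀)/n) = √(0.5×0.5/82) = 0.055216
z-statistic: z = (p̂ - p₀)/SE = (0.47 - 0.5)/0.055216 = -0.5433
Critical value: z_0.025 = ±1.960
p-value = 0.5869
Decision: fail to reject H₀ at α = 0.05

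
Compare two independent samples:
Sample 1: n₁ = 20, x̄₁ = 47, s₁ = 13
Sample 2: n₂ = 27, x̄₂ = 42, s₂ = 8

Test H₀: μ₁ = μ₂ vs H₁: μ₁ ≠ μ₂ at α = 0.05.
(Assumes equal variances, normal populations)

Pooled variance: s²_p = [19×13² + 26×8²]/(45) = 108.3333
s_p = 10.4083
SE = s_p×√(1/n₁ + 1/n₂) = 10.4083×√(1/20 + 1/27) = 3.0707
t = (x̄₁ - x̄₂)/SE = (47 - 42)/3.0707 = 1.6283
df = 45, t-critical = ±2.014
Decision: fail to reject H₀

Answer: t = 1.6283, fail to reject H₀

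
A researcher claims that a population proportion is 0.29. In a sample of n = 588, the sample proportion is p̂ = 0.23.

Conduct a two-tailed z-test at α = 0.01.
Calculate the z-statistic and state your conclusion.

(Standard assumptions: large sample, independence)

H₀: p = 0.29, H₁: p ≠ 0.29
Standard error: SE = √(p₀(1-p₀)/n) = √(0.29×0.71/588) = 0.018713
z-statistic: z = (p̂ - p₀)/SE = (0.23 - 0.29)/0.018713 = -3.2063
Critical value: z_0.005 = ±2.576
p-value = 0.0013
Decision: reject H₀ at α = 0.01

Answer: z = -3.2063, reject H₀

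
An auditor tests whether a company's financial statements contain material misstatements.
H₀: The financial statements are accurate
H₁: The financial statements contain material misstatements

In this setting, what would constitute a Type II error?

Answer: Failing to detect material misstatements that are actually present

Derivation:
Type I error (α): Rejecting H₀ when H₀ is true
Type II error (β): Failing to reject H₀ when H₁ is true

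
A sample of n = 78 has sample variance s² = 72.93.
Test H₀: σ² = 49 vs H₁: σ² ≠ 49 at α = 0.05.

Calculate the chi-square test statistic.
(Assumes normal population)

df = n - 1 = 77
χ² = (n-1)s²/σ₀² = 77×72.93/49 = 114.6043
Critical values: χ²_{0.975,77} = 54.623, χ²_{0.025,77} = 103.158
Rejection region: χ² < 54.623 or χ² > 103.158
Decision: reject H₀

Answer: χ² = 114.6043, reject H₀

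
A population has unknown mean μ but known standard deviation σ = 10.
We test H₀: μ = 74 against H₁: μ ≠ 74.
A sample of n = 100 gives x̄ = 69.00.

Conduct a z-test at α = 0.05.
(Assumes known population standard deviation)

Standard error: SE = σ/√n = 10/√100 = 1.0000
z-statistic: z = (x̄ - μ₀)/SE = (69.00 - 74)/1.0000 = -5.0000
Critical value: ±1.960
p-value < 0.0001
Decision: reject H₀

Answer: z = -5.0000, reject H₀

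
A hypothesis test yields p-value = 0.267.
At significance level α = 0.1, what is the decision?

Answer: fail to reject H₀

Derivation:
Compare p-value to α:
0.267 ≥ 0.1
Decision: fail to reject H₀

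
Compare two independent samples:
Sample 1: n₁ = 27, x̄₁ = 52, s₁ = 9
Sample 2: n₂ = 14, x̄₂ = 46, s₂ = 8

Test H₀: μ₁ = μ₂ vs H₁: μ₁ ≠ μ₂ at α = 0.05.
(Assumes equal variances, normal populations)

Pooled variance: s²_p = [26×9² + 13×8²]/(39) = 75.3333
s_p = 8.6795
SE = s_p×√(1/n₁ + 1/n₂) = 8.6795×√(1/27 + 1/14) = 2.8585
t = (x̄₁ - x̄₂)/SE = (52 - 46)/2.8585 = 2.0990
df = 39, t-critical = ±2.023
Decision: reject H₀

Answer: t = 2.0990, reject H₀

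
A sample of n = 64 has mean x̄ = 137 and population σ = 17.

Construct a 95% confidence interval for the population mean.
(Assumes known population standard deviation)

Answer: (132.8350, 141.1650)

Derivation:
Confidence level: 95%, α = 0.05
z_0.025 = 1.960
SE = σ/√n = 17/√64 = 2.1250
Margin of error = 1.960 × 2.1250 = 4.1650
CI: x̄ ± margin = 137 ± 4.1650
CI: (132.8350, 141.1650)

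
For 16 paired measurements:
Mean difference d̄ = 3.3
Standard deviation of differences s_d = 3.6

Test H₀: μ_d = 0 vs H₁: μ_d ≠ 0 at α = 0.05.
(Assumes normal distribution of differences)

Answer: t = 3.6667, reject H₀

Derivation:
df = n - 1 = 15
SE = s_d/√n = 3.6/√16 = 0.9000
t = d̄/SE = 3.3/0.9000 = 3.6667
Critical value: t_{0.025,15} = ±2.131
p-value ≈ 0.0023
Decision: reject H₀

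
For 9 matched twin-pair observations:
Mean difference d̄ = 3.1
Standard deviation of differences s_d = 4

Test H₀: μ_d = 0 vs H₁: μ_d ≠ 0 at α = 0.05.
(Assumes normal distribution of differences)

df = n - 1 = 8
SE = s_d/√n = 4/√9 = 1.3333
t = d̄/SE = 3.1/1.3333 = 2.3251
Critical value: t_{0.025,8} = ±2.306
p-value ≈ 0.0485
Decision: reject H₀

Answer: t = 2.3251, reject H₀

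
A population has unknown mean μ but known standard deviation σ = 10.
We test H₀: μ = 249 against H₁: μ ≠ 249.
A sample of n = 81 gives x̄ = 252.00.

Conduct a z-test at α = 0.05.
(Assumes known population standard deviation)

Standard error: SE = σ/√n = 10/√81 = 1.1111
z-statistic: z = (x̄ - μ₀)/SE = (252.00 - 249)/1.1111 = 2.7000
Critical value: ±1.960
p-value = 0.0069
Decision: reject H₀

Answer: z = 2.7000, reject H₀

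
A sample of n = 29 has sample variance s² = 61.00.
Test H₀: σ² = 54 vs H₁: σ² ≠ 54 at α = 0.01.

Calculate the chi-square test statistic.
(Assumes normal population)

Answer: χ² = 31.6296, fail to reject H₀

Derivation:
df = n - 1 = 28
χ² = (n-1)s²/σ₀² = 28×61.00/54 = 31.6296
Critical values: χ²_{0.995,28} = 12.461, χ²_{0.005,28} = 50.993
Rejection region: χ² < 12.461 or χ² > 50.993
Decision: fail to reject H₀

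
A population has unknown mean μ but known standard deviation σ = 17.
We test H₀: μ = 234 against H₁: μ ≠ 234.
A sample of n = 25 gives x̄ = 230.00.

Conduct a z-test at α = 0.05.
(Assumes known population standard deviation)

Answer: z = -1.1765, fail to reject H₀

Derivation:
Standard error: SE = σ/√n = 17/√25 = 3.4000
z-statistic: z = (x̄ - μ₀)/SE = (230.00 - 234)/3.4000 = -1.1765
Critical value: ±1.960
p-value = 0.2394
Decision: fail to reject H₀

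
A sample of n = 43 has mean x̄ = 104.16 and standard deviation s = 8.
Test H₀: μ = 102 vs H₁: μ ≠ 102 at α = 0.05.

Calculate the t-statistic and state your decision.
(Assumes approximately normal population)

Answer: t = 1.7705, fail to reject H₀

Derivation:
df = n - 1 = 42
SE = s/√n = 8/√43 = 1.2200
t = (x̄ - μ₀)/SE = (104.16 - 102)/1.2200 = 1.7705
Critical value: t_{0.025,42} = ±2.018
p-value ≈ 0.0839
Decision: fail to reject H₀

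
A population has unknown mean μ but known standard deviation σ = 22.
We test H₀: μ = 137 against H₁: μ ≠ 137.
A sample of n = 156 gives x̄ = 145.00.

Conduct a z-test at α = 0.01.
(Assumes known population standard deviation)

Standard error: SE = σ/√n = 22/√156 = 1.7614
z-statistic: z = (x̄ - μ₀)/SE = (145.00 - 137)/1.7614 = 4.5418
Critical value: ±2.576
p-value < 0.0001
Decision: reject H₀

Answer: z = 4.5418, reject H₀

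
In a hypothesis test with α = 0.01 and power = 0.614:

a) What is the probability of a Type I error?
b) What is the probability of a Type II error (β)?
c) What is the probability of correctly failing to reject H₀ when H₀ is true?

a) Type I error probability = α = 0.01
b) Power = P(reject H₀ | H₁ true) = 1 - β = 0.614, so Type II error probability = β = 1 - Power = 0.386
c) P(fail to reject H₀ | H₀ true) = 1 - α = 0.99

Answer: a) 0.01, b) 0.386, c) 0.99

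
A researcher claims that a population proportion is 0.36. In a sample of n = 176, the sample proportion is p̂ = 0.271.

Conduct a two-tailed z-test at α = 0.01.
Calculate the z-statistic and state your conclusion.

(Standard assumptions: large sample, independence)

H₀: p = 0.36, H₁: p ≠ 0.36
Standard error: SE = √(p₀(1-p₀)/n) = √(0.36×0.64/176) = 0.036181
z-statistic: z = (p̂ - p₀)/SE = (0.271 - 0.36)/0.036181 = -2.4599
Critical value: z_0.005 = ±2.576
p-value = 0.0139
Decision: fail to reject H₀ at α = 0.01

Answer: z = -2.4599, fail to reject H₀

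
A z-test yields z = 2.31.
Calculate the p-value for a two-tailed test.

Answer: p-value ≈ 0.0209

Derivation:
For z = 2.31:
p = 2×P(Z > |2.31|) = 2×(1 - Φ(2.31)) = 0.0209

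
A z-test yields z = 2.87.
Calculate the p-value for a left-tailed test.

For z = 2.87:
p = P(Z < 2.87) = Φ(2.87) = 0.9979

Answer: p-value ≈ 0.9979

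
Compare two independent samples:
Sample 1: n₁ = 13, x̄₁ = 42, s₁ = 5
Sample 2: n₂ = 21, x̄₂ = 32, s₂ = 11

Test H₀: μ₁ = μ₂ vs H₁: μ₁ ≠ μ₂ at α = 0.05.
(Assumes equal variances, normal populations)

Answer: t = 3.0735, reject H₀

Derivation:
Pooled variance: s²_p = [12×5² + 20×11²]/(32) = 85.0000
s_p = 9.2195
SE = s_p×√(1/n₁ + 1/n₂) = 9.2195×√(1/13 + 1/21) = 3.2536
t = (x̄₁ - x̄₂)/SE = (42 - 32)/3.2536 = 3.0735
df = 32, t-critical = ±2.037
Decision: reject H₀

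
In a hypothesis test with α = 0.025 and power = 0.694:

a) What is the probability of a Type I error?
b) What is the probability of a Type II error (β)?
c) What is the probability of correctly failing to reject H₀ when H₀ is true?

a) Type I error probability = α = 0.025
b) Power = P(reject H₀ | H₁ true) = 1 - β = 0.694, so Type II error probability = β = 1 - Power = 0.306
c) P(fail to reject H₀ | H₀ true) = 1 - α = 0.975

Answer: a) 0.025, b) 0.306, c) 0.975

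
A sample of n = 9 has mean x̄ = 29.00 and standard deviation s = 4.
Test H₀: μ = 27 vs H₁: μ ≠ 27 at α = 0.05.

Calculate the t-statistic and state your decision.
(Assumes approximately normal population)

df = n - 1 = 8
SE = s/√n = 4/√9 = 1.3333
t = (x̄ - μ₀)/SE = (29.00 - 27)/1.3333 = 1.5000
Critical value: t_{0.025,8} = ±2.306
p-value ≈ 0.1720
Decision: fail to reject H₀

Answer: t = 1.5000, fail to reject H₀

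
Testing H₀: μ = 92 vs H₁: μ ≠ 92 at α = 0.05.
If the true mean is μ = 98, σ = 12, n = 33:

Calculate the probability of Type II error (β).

Answer: β ≈ 0.1808

Derivation:
SE = σ/√n = 12/√33 = 2.0889
Critical values: μ₀ ± z_0.025×SE = 92 ± 1.960×2.0889
Acceptance region: (87.9058, 96.0942)
Under H₁ (μ = 98): z_high = (96.0942 - 98)/2.0889 = -0.9123, z_low = (87.9058 - 98)/2.0889 = -4.8323
β = P(not reject | H₁) = Φ(-0.9123) - Φ(-4.8323) ≈ 0.1808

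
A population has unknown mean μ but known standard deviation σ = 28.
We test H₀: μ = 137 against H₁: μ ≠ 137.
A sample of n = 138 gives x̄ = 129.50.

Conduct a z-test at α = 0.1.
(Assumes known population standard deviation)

Standard error: SE = σ/√n = 28/√138 = 2.3835
z-statistic: z = (x̄ - μ₀)/SE = (129.50 - 137)/2.3835 = -3.1466
Critical value: ±1.645
p-value = 0.0017
Decision: reject H₀

Answer: z = -3.1466, reject H₀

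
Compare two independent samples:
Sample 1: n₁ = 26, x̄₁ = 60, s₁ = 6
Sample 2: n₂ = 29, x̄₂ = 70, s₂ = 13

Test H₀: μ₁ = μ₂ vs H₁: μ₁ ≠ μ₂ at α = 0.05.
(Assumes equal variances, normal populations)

Answer: t = -3.5918, reject H₀

Derivation:
Pooled variance: s²_p = [25×6² + 28×13²]/(53) = 106.2642
s_p = 10.3085
SE = s_p×√(1/n₁ + 1/n₂) = 10.3085×√(1/26 + 1/29) = 2.7841
t = (x̄₁ - x̄₂)/SE = (60 - 70)/2.7841 = -3.5918
df = 53, t-critical = ±2.006
Decision: reject H₀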